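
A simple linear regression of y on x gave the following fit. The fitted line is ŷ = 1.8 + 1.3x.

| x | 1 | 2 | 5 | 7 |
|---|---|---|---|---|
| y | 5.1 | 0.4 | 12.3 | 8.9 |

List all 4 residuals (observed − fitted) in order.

2, -4, 4, -2

x=1: ŷ = 1.8 + 1.3·1 = 3.1; r = 5.1 − 3.1 = 2
x=2: ŷ = 1.8 + 1.3·2 = 4.4; r = 0.4 − 4.4 = -4
x=5: ŷ = 1.8 + 1.3·5 = 8.3; r = 12.3 − 8.3 = 4
x=7: ŷ = 1.8 + 1.3·7 = 10.9; r = 8.9 − 10.9 = -2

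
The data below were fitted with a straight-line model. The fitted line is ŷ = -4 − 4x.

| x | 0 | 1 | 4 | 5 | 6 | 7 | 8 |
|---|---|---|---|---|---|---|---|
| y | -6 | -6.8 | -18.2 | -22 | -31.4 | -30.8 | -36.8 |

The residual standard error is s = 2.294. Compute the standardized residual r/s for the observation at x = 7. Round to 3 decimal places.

ŷ = -4 − 4·7 = -32
r = -30.8 − (-32) = 1.2
r/s = 1.2 / 2.294 = 0.523

0.523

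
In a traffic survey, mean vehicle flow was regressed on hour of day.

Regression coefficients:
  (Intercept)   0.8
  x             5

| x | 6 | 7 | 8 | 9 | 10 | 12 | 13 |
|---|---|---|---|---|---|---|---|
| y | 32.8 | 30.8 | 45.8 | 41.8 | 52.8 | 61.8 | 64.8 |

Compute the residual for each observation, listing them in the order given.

2, -5, 5, -4, 2, 1, -1

x=6: ŷ = 0.8 + 5·6 = 30.8; r = 32.8 − 30.8 = 2
x=7: ŷ = 0.8 + 5·7 = 35.8; r = 30.8 − 35.8 = -5
x=8: ŷ = 0.8 + 5·8 = 40.8; r = 45.8 − 40.8 = 5
x=9: ŷ = 0.8 + 5·9 = 45.8; r = 41.8 − 45.8 = -4
x=10: ŷ = 0.8 + 5·10 = 50.8; r = 52.8 − 50.8 = 2
x=12: ŷ = 0.8 + 5·12 = 60.8; r = 61.8 − 60.8 = 1
x=13: ŷ = 0.8 + 5·13 = 65.8; r = 64.8 − 65.8 = -1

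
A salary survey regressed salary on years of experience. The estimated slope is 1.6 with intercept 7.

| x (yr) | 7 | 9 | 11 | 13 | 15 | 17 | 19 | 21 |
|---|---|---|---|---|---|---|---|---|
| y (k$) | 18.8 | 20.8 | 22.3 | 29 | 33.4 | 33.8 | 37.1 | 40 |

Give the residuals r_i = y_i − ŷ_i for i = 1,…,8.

0.6, -0.6, -2.3, 1.2, 2.4, -0.4, -0.3, -0.6

x=7: ŷ = 7 + 1.6·7 = 18.2; r = 18.8 − 18.2 = 0.6
x=9: ŷ = 7 + 1.6·9 = 21.4; r = 20.8 − 21.4 = -0.6
x=11: ŷ = 7 + 1.6·11 = 24.6; r = 22.3 − 24.6 = -2.3
x=13: ŷ = 7 + 1.6·13 = 27.8; r = 29 − 27.8 = 1.2
x=15: ŷ = 7 + 1.6·15 = 31; r = 33.4 − 31 = 2.4
x=17: ŷ = 7 + 1.6·17 = 34.2; r = 33.8 − 34.2 = -0.4
x=19: ŷ = 7 + 1.6·19 = 37.4; r = 37.1 − 37.4 = -0.3
x=21: ŷ = 7 + 1.6·21 = 40.6; r = 40 − 40.6 = -0.6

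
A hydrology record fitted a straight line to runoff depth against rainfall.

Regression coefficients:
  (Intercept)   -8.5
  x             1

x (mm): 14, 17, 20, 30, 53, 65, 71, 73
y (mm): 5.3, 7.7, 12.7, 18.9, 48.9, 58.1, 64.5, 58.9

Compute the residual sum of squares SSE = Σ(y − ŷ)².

SSE = 66.16

x=14: ŷ = -8.5 + 14 = 5.5; e = 5.3 − 5.5 = -0.2
x=17: ŷ = -8.5 + 17 = 8.5; e = 7.7 − 8.5 = -0.8
x=20: ŷ = -8.5 + 20 = 11.5; e = 12.7 − 11.5 = 1.2
x=30: ŷ = -8.5 + 30 = 21.5; e = 18.9 − 21.5 = -2.6
x=53: ŷ = -8.5 + 53 = 44.5; e = 48.9 − 44.5 = 4.4
x=65: ŷ = -8.5 + 65 = 56.5; e = 58.1 − 56.5 = 1.6
x=71: ŷ = -8.5 + 71 = 62.5; e = 64.5 − 62.5 = 2
x=73: ŷ = -8.5 + 73 = 64.5; e = 58.9 − 64.5 = -5.6
SSE = 0.04 + 0.64 + 1.44 + 6.76 + 19.36 + 2.56 + 4 + 31.36 = 66.16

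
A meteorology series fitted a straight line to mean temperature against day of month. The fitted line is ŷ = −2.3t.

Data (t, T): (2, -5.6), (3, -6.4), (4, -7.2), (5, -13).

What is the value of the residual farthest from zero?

t=2: ŷ = −2.3·2 = -4.6; e = -5.6 − (-4.6) = -1
t=3: ŷ = −2.3·3 = -6.9; e = -6.4 − (-6.9) = 0.5
t=4: ŷ = −2.3·4 = -9.2; e = -7.2 − (-9.2) = 2
t=5: ŷ = −2.3·5 = -11.5; e = -13 − (-11.5) = -1.5
Largest |e| is 2 at t = 4, residual 2.

e = 2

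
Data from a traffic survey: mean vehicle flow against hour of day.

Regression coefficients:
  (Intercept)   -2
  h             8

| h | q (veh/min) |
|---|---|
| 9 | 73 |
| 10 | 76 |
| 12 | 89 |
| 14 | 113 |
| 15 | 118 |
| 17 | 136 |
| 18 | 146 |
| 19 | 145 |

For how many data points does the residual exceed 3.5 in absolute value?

3

h=9: q̂ = -2 + 8·9 = 70; e = 73 − 70 = 3
h=10: q̂ = -2 + 8·10 = 78; e = 76 − 78 = -2
h=12: q̂ = -2 + 8·12 = 94; e = 89 − 94 = -5
h=14: q̂ = -2 + 8·14 = 110; e = 113 − 110 = 3
h=15: q̂ = -2 + 8·15 = 118; e = 118 − 118 = 0
h=17: q̂ = -2 + 8·17 = 134; e = 136 − 134 = 2
h=18: q̂ = -2 + 8·18 = 142; e = 146 − 142 = 4
h=19: q̂ = -2 + 8·19 = 150; e = 145 − 150 = -5
|e| > 3.5: h=12 (|e|=5), h=18 (|e|=4), h=19 (|e|=5) → 3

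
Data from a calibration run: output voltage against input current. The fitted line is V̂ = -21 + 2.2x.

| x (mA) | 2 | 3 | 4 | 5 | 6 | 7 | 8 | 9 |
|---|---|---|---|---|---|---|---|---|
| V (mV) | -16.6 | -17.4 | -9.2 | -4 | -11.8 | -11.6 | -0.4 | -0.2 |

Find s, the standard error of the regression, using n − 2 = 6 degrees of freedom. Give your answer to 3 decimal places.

x=2: V̂ = -21 + 2.2·2 = -16.6; e = -16.6 − (-16.6) = 0
x=3: V̂ = -21 + 2.2·3 = -14.4; e = -17.4 − (-14.4) = -3
x=4: V̂ = -21 + 2.2·4 = -12.2; e = -9.2 − (-12.2) = 3
x=5: V̂ = -21 + 2.2·5 = -10; e = -4 − (-10) = 6
x=6: V̂ = -21 + 2.2·6 = -7.8; e = -11.8 − (-7.8) = -4
x=7: V̂ = -21 + 2.2·7 = -5.6; e = -11.6 − (-5.6) = -6
x=8: V̂ = -21 + 2.2·8 = -3.4; e = -0.4 − (-3.4) = 3
x=9: V̂ = -21 + 2.2·9 = -1.2; e = -0.2 − (-1.2) = 1
SSE = 0 + 9 + 9 + 36 + 16 + 36 + 9 + 1 = 116
s = √(116/6) = √19.3333 ≈ 4.397

s = 4.397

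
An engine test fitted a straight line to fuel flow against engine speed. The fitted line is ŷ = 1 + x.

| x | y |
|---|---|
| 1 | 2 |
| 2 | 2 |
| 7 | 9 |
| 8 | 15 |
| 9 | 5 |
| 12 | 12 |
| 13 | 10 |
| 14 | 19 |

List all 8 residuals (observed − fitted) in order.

0, -1, 1, 6, -5, -1, -4, 4

x=1: ŷ = 1 + 1 = 2; r = 2 − 2 = 0
x=2: ŷ = 1 + 2 = 3; r = 2 − 3 = -1
x=7: ŷ = 1 + 7 = 8; r = 9 − 8 = 1
x=8: ŷ = 1 + 8 = 9; r = 15 − 9 = 6
x=9: ŷ = 1 + 9 = 10; r = 5 − 10 = -5
x=12: ŷ = 1 + 12 = 13; r = 12 − 13 = -1
x=13: ŷ = 1 + 13 = 14; r = 10 − 14 = -4
x=14: ŷ = 1 + 14 = 15; r = 19 − 15 = 4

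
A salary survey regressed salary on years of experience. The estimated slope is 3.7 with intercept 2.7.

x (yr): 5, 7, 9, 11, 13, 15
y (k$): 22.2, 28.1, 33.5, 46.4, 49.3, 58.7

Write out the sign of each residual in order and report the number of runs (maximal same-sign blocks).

5 runs

x=5: ŷ = 2.7 + 3.7·5 = 21.2; r = 22.2 − 21.2 = 1
x=7: ŷ = 2.7 + 3.7·7 = 28.6; r = 28.1 − 28.6 = -0.5
x=9: ŷ = 2.7 + 3.7·9 = 36; r = 33.5 − 36 = -2.5
x=11: ŷ = 2.7 + 3.7·11 = 43.4; r = 46.4 − 43.4 = 3
x=13: ŷ = 2.7 + 3.7·13 = 50.8; r = 49.3 − 50.8 = -1.5
x=15: ŷ = 2.7 + 3.7·15 = 58.2; r = 58.7 − 58.2 = 0.5
Signs: + − − + − +
Runs: +×1, −×2, +×1, −×1, +×1 → 5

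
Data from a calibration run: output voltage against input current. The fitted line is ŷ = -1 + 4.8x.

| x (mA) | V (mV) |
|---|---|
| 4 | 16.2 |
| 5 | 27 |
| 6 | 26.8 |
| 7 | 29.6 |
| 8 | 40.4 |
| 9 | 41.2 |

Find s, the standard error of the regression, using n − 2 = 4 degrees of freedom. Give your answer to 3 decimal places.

s = 3.162

x=4: ŷ = -1 + 4.8·4 = 18.2; e = 16.2 − 18.2 = -2
x=5: ŷ = -1 + 4.8·5 = 23; e = 27 − 23 = 4
x=6: ŷ = -1 + 4.8·6 = 27.8; e = 26.8 − 27.8 = -1
x=7: ŷ = -1 + 4.8·7 = 32.6; e = 29.6 − 32.6 = -3
x=8: ŷ = -1 + 4.8·8 = 37.4; e = 40.4 − 37.4 = 3
x=9: ŷ = -1 + 4.8·9 = 42.2; e = 41.2 − 42.2 = -1
SSE = 4 + 16 + 1 + 9 + 9 + 1 = 40
s = √(40/4) = √10 ≈ 3.162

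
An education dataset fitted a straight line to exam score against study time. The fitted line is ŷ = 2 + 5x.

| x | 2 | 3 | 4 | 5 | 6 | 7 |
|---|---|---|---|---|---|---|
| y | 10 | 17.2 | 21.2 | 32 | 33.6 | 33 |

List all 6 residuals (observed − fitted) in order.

-2, 0.2, -0.8, 5, 1.6, -4

x=2: ŷ = 2 + 5·2 = 12; r = 10 − 12 = -2
x=3: ŷ = 2 + 5·3 = 17; r = 17.2 − 17 = 0.2
x=4: ŷ = 2 + 5·4 = 22; r = 21.2 − 22 = -0.8
x=5: ŷ = 2 + 5·5 = 27; r = 32 − 27 = 5
x=6: ŷ = 2 + 5·6 = 32; r = 33.6 − 32 = 1.6
x=7: ŷ = 2 + 5·7 = 37; r = 33 − 37 = -4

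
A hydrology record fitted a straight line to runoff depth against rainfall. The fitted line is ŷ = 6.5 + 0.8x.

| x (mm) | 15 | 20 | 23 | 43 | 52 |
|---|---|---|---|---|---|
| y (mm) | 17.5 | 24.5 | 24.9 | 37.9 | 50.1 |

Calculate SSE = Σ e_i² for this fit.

SSE = 18

x=15: ŷ = 6.5 + 0.8·15 = 18.5; e = 17.5 − 18.5 = -1
x=20: ŷ = 6.5 + 0.8·20 = 22.5; e = 24.5 − 22.5 = 2
x=23: ŷ = 6.5 + 0.8·23 = 24.9; e = 24.9 − 24.9 = 0
x=43: ŷ = 6.5 + 0.8·43 = 40.9; e = 37.9 − 40.9 = -3
x=52: ŷ = 6.5 + 0.8·52 = 48.1; e = 50.1 − 48.1 = 2
SSE = 1 + 4 + 0 + 9 + 4 = 18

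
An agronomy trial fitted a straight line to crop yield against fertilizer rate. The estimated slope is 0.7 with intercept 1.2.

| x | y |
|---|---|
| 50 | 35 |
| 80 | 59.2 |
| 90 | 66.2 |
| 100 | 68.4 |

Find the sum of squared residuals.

SSE = 17.28

x=50: ŷ = 1.2 + 0.7·50 = 36.2; e = 35 − 36.2 = -1.2
x=80: ŷ = 1.2 + 0.7·80 = 57.2; e = 59.2 − 57.2 = 2
x=90: ŷ = 1.2 + 0.7·90 = 64.2; e = 66.2 − 64.2 = 2
x=100: ŷ = 1.2 + 0.7·100 = 71.2; e = 68.4 − 71.2 = -2.8
SSE = 1.44 + 4 + 4 + 7.84 = 17.28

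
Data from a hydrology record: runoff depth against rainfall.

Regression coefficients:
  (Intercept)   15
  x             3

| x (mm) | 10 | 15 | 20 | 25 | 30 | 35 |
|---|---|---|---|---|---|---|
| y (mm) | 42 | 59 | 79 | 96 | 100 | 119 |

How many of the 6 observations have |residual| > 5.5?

1

x=10: ŷ = 15 + 3·10 = 45; e = 42 − 45 = -3
x=15: ŷ = 15 + 3·15 = 60; e = 59 − 60 = -1
x=20: ŷ = 15 + 3·20 = 75; e = 79 − 75 = 4
x=25: ŷ = 15 + 3·25 = 90; e = 96 − 90 = 6
x=30: ŷ = 15 + 3·30 = 105; e = 100 − 105 = -5
x=35: ŷ = 15 + 3·35 = 120; e = 119 − 120 = -1
|e| > 5.5: x=25 (|e|=6) → 1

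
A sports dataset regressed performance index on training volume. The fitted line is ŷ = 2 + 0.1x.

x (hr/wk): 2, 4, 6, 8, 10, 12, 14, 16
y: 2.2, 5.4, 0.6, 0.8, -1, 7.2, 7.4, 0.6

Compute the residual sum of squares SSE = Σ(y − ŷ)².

SSE = 74

x=2: ŷ = 2 + 0.1·2 = 2.2; e = 2.2 − 2.2 = 0
x=4: ŷ = 2 + 0.1·4 = 2.4; e = 5.4 − 2.4 = 3
x=6: ŷ = 2 + 0.1·6 = 2.6; e = 0.6 − 2.6 = -2
x=8: ŷ = 2 + 0.1·8 = 2.8; e = 0.8 − 2.8 = -2
x=10: ŷ = 2 + 0.1·10 = 3; e = -1 − 3 = -4
x=12: ŷ = 2 + 0.1·12 = 3.2; e = 7.2 − 3.2 = 4
x=14: ŷ = 2 + 0.1·14 = 3.4; e = 7.4 − 3.4 = 4
x=16: ŷ = 2 + 0.1·16 = 3.6; e = 0.6 − 3.6 = -3
SSE = 0 + 9 + 4 + 4 + 16 + 16 + 16 + 9 = 74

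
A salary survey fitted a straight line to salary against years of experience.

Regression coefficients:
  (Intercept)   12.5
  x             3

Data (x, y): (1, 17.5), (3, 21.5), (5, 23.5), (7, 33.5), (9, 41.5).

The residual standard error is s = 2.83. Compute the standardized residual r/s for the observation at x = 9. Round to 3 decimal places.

ŷ = 12.5 + 3·9 = 39.5
r = 41.5 − 39.5 = 2
r/s = 2 / 2.83 = 0.707

0.707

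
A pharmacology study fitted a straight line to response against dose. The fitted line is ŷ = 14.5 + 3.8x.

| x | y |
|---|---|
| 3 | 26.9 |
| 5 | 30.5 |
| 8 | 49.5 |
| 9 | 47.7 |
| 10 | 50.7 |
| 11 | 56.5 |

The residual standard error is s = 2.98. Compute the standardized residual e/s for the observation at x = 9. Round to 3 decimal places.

ŷ = 14.5 + 3.8·9 = 48.7
e = 47.7 − 48.7 = -1
e/s = -1 / 2.98 = -0.336

-0.336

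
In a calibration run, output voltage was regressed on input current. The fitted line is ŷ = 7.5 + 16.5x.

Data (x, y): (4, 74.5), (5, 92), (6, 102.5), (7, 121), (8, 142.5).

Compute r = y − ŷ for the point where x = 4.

ŷ = 7.5 + 16.5·4 = 73.5
r = 74.5 − 73.5 = 1

r = 1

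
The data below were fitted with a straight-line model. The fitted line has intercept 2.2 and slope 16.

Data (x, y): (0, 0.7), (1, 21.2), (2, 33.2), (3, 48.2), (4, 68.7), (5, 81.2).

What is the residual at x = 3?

e = -2

ŷ = 2.2 + 16·3 = 50.2
e = 48.2 − 50.2 = -2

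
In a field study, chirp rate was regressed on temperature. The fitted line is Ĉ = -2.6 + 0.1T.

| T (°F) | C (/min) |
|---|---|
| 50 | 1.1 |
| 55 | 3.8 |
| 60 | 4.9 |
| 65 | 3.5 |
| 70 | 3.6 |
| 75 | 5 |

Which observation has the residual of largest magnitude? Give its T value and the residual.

T = 60, r = 1.5

T=50: Ĉ = -2.6 + 0.1·50 = 2.4; r = 1.1 − 2.4 = -1.3
T=55: Ĉ = -2.6 + 0.1·55 = 2.9; r = 3.8 − 2.9 = 0.9
T=60: Ĉ = -2.6 + 0.1·60 = 3.4; r = 4.9 − 3.4 = 1.5
T=65: Ĉ = -2.6 + 0.1·65 = 3.9; r = 3.5 − 3.9 = -0.4
T=70: Ĉ = -2.6 + 0.1·70 = 4.4; r = 3.6 − 4.4 = -0.8
T=75: Ĉ = -2.6 + 0.1·75 = 4.9; r = 5 − 4.9 = 0.1
Largest |r| is 1.5 at T = 60, residual 1.5.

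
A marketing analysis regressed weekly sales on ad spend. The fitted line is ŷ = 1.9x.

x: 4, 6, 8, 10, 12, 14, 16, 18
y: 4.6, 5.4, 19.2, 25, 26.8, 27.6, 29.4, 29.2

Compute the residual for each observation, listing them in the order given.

x=4: ŷ = 1.9·4 = 7.6; r = 4.6 − 7.6 = -3
x=6: ŷ = 1.9·6 = 11.4; r = 5.4 − 11.4 = -6
x=8: ŷ = 1.9·8 = 15.2; r = 19.2 − 15.2 = 4
x=10: ŷ = 1.9·10 = 19; r = 25 − 19 = 6
x=12: ŷ = 1.9·12 = 22.8; r = 26.8 − 22.8 = 4
x=14: ŷ = 1.9·14 = 26.6; r = 27.6 − 26.6 = 1
x=16: ŷ = 1.9·16 = 30.4; r = 29.4 − 30.4 = -1
x=18: ŷ = 1.9·18 = 34.2; r = 29.2 − 34.2 = -5

-3, -6, 4, 6, 4, 1, -1, -5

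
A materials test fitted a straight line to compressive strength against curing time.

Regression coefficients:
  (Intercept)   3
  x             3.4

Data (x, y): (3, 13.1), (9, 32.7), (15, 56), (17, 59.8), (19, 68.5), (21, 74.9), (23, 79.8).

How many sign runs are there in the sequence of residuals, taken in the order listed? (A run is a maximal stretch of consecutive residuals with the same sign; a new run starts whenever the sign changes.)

x=3: ŷ = 3 + 3.4·3 = 13.2; e = 13.1 − 13.2 = -0.1
x=9: ŷ = 3 + 3.4·9 = 33.6; e = 32.7 − 33.6 = -0.9
x=15: ŷ = 3 + 3.4·15 = 54; e = 56 − 54 = 2
x=17: ŷ = 3 + 3.4·17 = 60.8; e = 59.8 − 60.8 = -1
x=19: ŷ = 3 + 3.4·19 = 67.6; e = 68.5 − 67.6 = 0.9
x=21: ŷ = 3 + 3.4·21 = 74.4; e = 74.9 − 74.4 = 0.5
x=23: ŷ = 3 + 3.4·23 = 81.2; e = 79.8 − 81.2 = -1.4
Signs: − − + − + + −
Runs: −×2, +×1, −×1, +×2, −×1 → 5

5 runs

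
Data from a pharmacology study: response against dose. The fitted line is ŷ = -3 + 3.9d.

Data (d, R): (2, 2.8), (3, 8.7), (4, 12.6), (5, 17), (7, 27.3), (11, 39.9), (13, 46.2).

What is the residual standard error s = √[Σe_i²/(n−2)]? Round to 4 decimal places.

d=2: ŷ = -3 + 3.9·2 = 4.8; e = 2.8 − 4.8 = -2
d=3: ŷ = -3 + 3.9·3 = 8.7; e = 8.7 − 8.7 = 0
d=4: ŷ = -3 + 3.9·4 = 12.6; e = 12.6 − 12.6 = 0
d=5: ŷ = -3 + 3.9·5 = 16.5; e = 17 − 16.5 = 0.5
d=7: ŷ = -3 + 3.9·7 = 24.3; e = 27.3 − 24.3 = 3
d=11: ŷ = -3 + 3.9·11 = 39.9; e = 39.9 − 39.9 = 0
d=13: ŷ = -3 + 3.9·13 = 47.7; e = 46.2 − 47.7 = -1.5
SSE = 4 + 0 + 0 + 0.25 + 9 + 0 + 2.25 = 15.5
s = √(15.5/5) = √3.1 ≈ 1.7607

s = 1.7607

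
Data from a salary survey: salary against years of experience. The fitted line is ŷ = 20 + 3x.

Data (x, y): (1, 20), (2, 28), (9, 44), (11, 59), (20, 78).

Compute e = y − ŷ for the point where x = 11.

ŷ = 20 + 3·11 = 53
e = 59 − 53 = 6

e = 6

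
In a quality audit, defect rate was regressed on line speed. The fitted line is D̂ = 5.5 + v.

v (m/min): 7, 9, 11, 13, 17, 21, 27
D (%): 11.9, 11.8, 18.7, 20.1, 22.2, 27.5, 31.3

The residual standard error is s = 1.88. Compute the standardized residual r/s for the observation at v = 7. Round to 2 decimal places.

D̂ = 5.5 + 7 = 12.5
r = 11.9 − 12.5 = -0.6
r/s = -0.6 / 1.88 = -0.32

-0.32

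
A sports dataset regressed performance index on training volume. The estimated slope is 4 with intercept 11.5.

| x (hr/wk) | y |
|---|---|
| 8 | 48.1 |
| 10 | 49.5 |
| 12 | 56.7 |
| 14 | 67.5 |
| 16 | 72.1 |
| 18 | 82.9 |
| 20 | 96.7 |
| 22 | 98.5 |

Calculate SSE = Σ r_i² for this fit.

x=8: ŷ = 11.5 + 4·8 = 43.5; r = 48.1 − 43.5 = 4.6
x=10: ŷ = 11.5 + 4·10 = 51.5; r = 49.5 − 51.5 = -2
x=12: ŷ = 11.5 + 4·12 = 59.5; r = 56.7 − 59.5 = -2.8
x=14: ŷ = 11.5 + 4·14 = 67.5; r = 67.5 − 67.5 = 0
x=16: ŷ = 11.5 + 4·16 = 75.5; r = 72.1 − 75.5 = -3.4
x=18: ŷ = 11.5 + 4·18 = 83.5; r = 82.9 − 83.5 = -0.6
x=20: ŷ = 11.5 + 4·20 = 91.5; r = 96.7 − 91.5 = 5.2
x=22: ŷ = 11.5 + 4·22 = 99.5; r = 98.5 − 99.5 = -1
SSE = 21.16 + 4 + 7.84 + 0 + 11.56 + 0.36 + 27.04 + 1 = 72.96

SSE = 72.96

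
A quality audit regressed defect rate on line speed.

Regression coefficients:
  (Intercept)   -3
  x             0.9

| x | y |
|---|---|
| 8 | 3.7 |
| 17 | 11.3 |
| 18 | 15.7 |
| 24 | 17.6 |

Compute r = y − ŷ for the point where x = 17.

r = -1

ŷ = -3 + 0.9·17 = 12.3
r = 11.3 − 12.3 = -1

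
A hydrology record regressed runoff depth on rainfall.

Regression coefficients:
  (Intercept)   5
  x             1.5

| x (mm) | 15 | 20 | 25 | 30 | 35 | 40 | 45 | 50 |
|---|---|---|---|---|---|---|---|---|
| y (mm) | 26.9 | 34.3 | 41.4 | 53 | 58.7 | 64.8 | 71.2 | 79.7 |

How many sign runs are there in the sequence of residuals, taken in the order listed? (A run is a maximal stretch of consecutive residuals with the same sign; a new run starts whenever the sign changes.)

3 runs

x=15: ŷ = 5 + 1.5·15 = 27.5; r = 26.9 − 27.5 = -0.6
x=20: ŷ = 5 + 1.5·20 = 35; r = 34.3 − 35 = -0.7
x=25: ŷ = 5 + 1.5·25 = 42.5; r = 41.4 − 42.5 = -1.1
x=30: ŷ = 5 + 1.5·30 = 50; r = 53 − 50 = 3
x=35: ŷ = 5 + 1.5·35 = 57.5; r = 58.7 − 57.5 = 1.2
x=40: ŷ = 5 + 1.5·40 = 65; r = 64.8 − 65 = -0.2
x=45: ŷ = 5 + 1.5·45 = 72.5; r = 71.2 − 72.5 = -1.3
x=50: ŷ = 5 + 1.5·50 = 80; r = 79.7 − 80 = -0.3
Signs: − − − + + − − −
Runs: −×3, +×2, −×3 → 3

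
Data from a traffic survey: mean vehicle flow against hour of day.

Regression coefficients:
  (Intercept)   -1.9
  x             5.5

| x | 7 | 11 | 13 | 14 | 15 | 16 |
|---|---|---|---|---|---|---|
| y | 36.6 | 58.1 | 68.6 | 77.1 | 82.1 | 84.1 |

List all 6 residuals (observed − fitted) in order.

x=7: ŷ = -1.9 + 5.5·7 = 36.6; e = 36.6 − 36.6 = 0
x=11: ŷ = -1.9 + 5.5·11 = 58.6; e = 58.1 − 58.6 = -0.5
x=13: ŷ = -1.9 + 5.5·13 = 69.6; e = 68.6 − 69.6 = -1
x=14: ŷ = -1.9 + 5.5·14 = 75.1; e = 77.1 − 75.1 = 2
x=15: ŷ = -1.9 + 5.5·15 = 80.6; e = 82.1 − 80.6 = 1.5
x=16: ŷ = -1.9 + 5.5·16 = 86.1; e = 84.1 − 86.1 = -2

0, -0.5, -1, 2, 1.5, -2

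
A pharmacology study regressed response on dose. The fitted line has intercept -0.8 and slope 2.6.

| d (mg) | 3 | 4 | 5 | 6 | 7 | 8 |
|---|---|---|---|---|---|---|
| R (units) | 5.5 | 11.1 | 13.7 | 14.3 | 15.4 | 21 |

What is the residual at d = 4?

ŷ = -0.8 + 2.6·4 = 9.6
e = 11.1 − 9.6 = 1.5

e = 1.5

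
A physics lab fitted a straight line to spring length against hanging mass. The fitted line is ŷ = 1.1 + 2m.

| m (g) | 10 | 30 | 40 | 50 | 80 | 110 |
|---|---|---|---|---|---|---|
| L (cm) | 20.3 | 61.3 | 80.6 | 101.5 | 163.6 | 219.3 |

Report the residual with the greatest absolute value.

r = 2.5

m=10: ŷ = 1.1 + 2·10 = 21.1; r = 20.3 − 21.1 = -0.8
m=30: ŷ = 1.1 + 2·30 = 61.1; r = 61.3 − 61.1 = 0.2
m=40: ŷ = 1.1 + 2·40 = 81.1; r = 80.6 − 81.1 = -0.5
m=50: ŷ = 1.1 + 2·50 = 101.1; r = 101.5 − 101.1 = 0.4
m=80: ŷ = 1.1 + 2·80 = 161.1; r = 163.6 − 161.1 = 2.5
m=110: ŷ = 1.1 + 2·110 = 221.1; r = 219.3 − 221.1 = -1.8
Largest |r| is 2.5 at m = 80, residual 2.5.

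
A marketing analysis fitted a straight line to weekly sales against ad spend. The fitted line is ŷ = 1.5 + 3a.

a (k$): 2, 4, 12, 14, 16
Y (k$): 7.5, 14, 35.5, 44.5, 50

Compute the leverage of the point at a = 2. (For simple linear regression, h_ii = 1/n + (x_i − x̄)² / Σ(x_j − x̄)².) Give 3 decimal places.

h = 0.572

ā = (2 + 4 + 12 + 14 + 16)/5 = 9.6
Σ(a − ā)² = 57.76 + 31.36 + 5.76 + 19.36 + 40.96 = 155.2
h = 1/5 + (-7.6)²/155.2 = 0.2 + 0.372165 = 0.572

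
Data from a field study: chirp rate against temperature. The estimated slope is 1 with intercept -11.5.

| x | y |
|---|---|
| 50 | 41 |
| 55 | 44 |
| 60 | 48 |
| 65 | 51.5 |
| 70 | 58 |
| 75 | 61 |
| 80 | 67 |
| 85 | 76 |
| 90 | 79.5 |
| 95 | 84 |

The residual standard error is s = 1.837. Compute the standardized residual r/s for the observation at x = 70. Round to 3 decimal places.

ŷ = -11.5 + 70 = 58.5
r = 58 − 58.5 = -0.5
r/s = -0.5 / 1.837 = -0.272

-0.272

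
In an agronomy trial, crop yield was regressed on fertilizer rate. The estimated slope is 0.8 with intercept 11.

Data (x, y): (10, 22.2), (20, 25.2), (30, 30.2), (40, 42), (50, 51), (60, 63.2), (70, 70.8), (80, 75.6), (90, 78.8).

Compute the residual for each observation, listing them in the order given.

3.2, -1.8, -4.8, -1, 0, 4.2, 3.8, 0.6, -4.2

x=10: ŷ = 11 + 0.8·10 = 19; r = 22.2 − 19 = 3.2
x=20: ŷ = 11 + 0.8·20 = 27; r = 25.2 − 27 = -1.8
x=30: ŷ = 11 + 0.8·30 = 35; r = 30.2 − 35 = -4.8
x=40: ŷ = 11 + 0.8·40 = 43; r = 42 − 43 = -1
x=50: ŷ = 11 + 0.8·50 = 51; r = 51 − 51 = 0
x=60: ŷ = 11 + 0.8·60 = 59; r = 63.2 − 59 = 4.2
x=70: ŷ = 11 + 0.8·70 = 67; r = 70.8 − 67 = 3.8
x=80: ŷ = 11 + 0.8·80 = 75; r = 75.6 − 75 = 0.6
x=90: ŷ = 11 + 0.8·90 = 83; r = 78.8 − 83 = -4.2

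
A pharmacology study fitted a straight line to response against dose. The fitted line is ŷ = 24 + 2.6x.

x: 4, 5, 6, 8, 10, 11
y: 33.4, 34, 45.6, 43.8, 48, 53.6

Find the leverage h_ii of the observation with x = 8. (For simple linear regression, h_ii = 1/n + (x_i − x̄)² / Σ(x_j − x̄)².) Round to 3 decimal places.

x̄ = (4 + 5 + 6 + 8 + 10 + 11)/6 = 7.33333
Σ(x − x̄)² = 11.1111 + 5.44444 + 1.77778 + 0.444444 + 7.11111 + 13.4444 = 39.3333
h = 1/6 + (0.666667)²/39.3333 = 0.166667 + 0.0112994 = 0.178

h = 0.178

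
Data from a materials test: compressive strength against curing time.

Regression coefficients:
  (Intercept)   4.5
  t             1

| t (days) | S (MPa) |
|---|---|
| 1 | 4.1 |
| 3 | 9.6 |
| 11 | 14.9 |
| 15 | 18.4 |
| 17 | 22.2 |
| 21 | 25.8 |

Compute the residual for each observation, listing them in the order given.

-1.4, 2.1, -0.6, -1.1, 0.7, 0.3

t=1: ŷ = 4.5 + 1 = 5.5; r = 4.1 − 5.5 = -1.4
t=3: ŷ = 4.5 + 3 = 7.5; r = 9.6 − 7.5 = 2.1
t=11: ŷ = 4.5 + 11 = 15.5; r = 14.9 − 15.5 = -0.6
t=15: ŷ = 4.5 + 15 = 19.5; r = 18.4 − 19.5 = -1.1
t=17: ŷ = 4.5 + 17 = 21.5; r = 22.2 − 21.5 = 0.7
t=21: ŷ = 4.5 + 21 = 25.5; r = 25.8 − 25.5 = 0.3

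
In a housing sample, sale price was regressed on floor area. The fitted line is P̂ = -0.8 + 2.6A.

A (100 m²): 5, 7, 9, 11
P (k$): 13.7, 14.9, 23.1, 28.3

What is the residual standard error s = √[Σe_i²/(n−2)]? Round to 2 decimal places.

A=5: P̂ = -0.8 + 2.6·5 = 12.2; e = 13.7 − 12.2 = 1.5
A=7: P̂ = -0.8 + 2.6·7 = 17.4; e = 14.9 − 17.4 = -2.5
A=9: P̂ = -0.8 + 2.6·9 = 22.6; e = 23.1 − 22.6 = 0.5
A=11: P̂ = -0.8 + 2.6·11 = 27.8; e = 28.3 − 27.8 = 0.5
SSE = 2.25 + 6.25 + 0.25 + 0.25 = 9
s = √(9/2) = √4.5 ≈ 2.12

s = 2.12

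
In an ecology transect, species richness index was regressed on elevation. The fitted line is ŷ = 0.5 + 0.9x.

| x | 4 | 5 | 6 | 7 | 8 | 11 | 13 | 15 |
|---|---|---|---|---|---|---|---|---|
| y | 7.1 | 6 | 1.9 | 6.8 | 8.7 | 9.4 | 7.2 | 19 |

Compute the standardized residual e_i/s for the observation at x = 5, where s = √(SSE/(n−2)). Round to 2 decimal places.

0.28

x=4: ŷ = 0.5 + 0.9·4 = 4.1; e = 7.1 − 4.1 = 3
x=5: ŷ = 0.5 + 0.9·5 = 5; e = 6 − 5 = 1
x=6: ŷ = 0.5 + 0.9·6 = 5.9; e = 1.9 − 5.9 = -4
x=7: ŷ = 0.5 + 0.9·7 = 6.8; e = 6.8 − 6.8 = 0
x=8: ŷ = 0.5 + 0.9·8 = 7.7; e = 8.7 − 7.7 = 1
x=11: ŷ = 0.5 + 0.9·11 = 10.4; e = 9.4 − 10.4 = -1
x=13: ŷ = 0.5 + 0.9·13 = 12.2; e = 7.2 − 12.2 = -5
x=15: ŷ = 0.5 + 0.9·15 = 14; e = 19 − 14 = 5
SSE = 9 + 1 + 16 + 0 + 1 + 1 + 25 + 25 = 78
s = √(78/6) = 3.60555
e/s = 1 / 3.60555 = 0.28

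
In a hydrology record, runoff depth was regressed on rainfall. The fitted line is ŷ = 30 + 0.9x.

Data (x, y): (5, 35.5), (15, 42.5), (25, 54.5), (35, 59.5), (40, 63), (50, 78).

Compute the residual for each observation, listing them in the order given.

x=5: ŷ = 30 + 0.9·5 = 34.5; e = 35.5 − 34.5 = 1
x=15: ŷ = 30 + 0.9·15 = 43.5; e = 42.5 − 43.5 = -1
x=25: ŷ = 30 + 0.9·25 = 52.5; e = 54.5 − 52.5 = 2
x=35: ŷ = 30 + 0.9·35 = 61.5; e = 59.5 − 61.5 = -2
x=40: ŷ = 30 + 0.9·40 = 66; e = 63 − 66 = -3
x=50: ŷ = 30 + 0.9·50 = 75; e = 78 − 75 = 3

1, -1, 2, -2, -3, 3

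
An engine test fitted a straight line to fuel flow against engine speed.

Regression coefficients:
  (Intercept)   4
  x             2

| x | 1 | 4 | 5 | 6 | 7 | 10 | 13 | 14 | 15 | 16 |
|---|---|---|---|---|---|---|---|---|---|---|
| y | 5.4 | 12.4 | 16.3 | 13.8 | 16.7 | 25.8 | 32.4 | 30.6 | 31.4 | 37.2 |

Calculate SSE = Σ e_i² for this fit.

x=1: ŷ = 4 + 2·1 = 6; e = 5.4 − 6 = -0.6
x=4: ŷ = 4 + 2·4 = 12; e = 12.4 − 12 = 0.4
x=5: ŷ = 4 + 2·5 = 14; e = 16.3 − 14 = 2.3
x=6: ŷ = 4 + 2·6 = 16; e = 13.8 − 16 = -2.2
x=7: ŷ = 4 + 2·7 = 18; e = 16.7 − 18 = -1.3
x=10: ŷ = 4 + 2·10 = 24; e = 25.8 − 24 = 1.8
x=13: ŷ = 4 + 2·13 = 30; e = 32.4 − 30 = 2.4
x=14: ŷ = 4 + 2·14 = 32; e = 30.6 − 32 = -1.4
x=15: ŷ = 4 + 2·15 = 34; e = 31.4 − 34 = -2.6
x=16: ŷ = 4 + 2·16 = 36; e = 37.2 − 36 = 1.2
SSE = 0.36 + 0.16 + 5.29 + 4.84 + 1.69 + 3.24 + 5.76 + 1.96 + 6.76 + 1.44 = 31.5

SSE = 31.5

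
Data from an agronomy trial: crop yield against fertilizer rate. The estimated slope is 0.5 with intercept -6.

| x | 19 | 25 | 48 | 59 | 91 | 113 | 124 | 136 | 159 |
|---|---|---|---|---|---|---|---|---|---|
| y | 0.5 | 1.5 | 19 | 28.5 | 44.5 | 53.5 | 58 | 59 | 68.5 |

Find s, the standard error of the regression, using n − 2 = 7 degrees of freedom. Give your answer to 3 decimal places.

s = 4.342

x=19: ŷ = -6 + 0.5·19 = 3.5; r = 0.5 − 3.5 = -3
x=25: ŷ = -6 + 0.5·25 = 6.5; r = 1.5 − 6.5 = -5
x=48: ŷ = -6 + 0.5·48 = 18; r = 19 − 18 = 1
x=59: ŷ = -6 + 0.5·59 = 23.5; r = 28.5 − 23.5 = 5
x=91: ŷ = -6 + 0.5·91 = 39.5; r = 44.5 − 39.5 = 5
x=113: ŷ = -6 + 0.5·113 = 50.5; r = 53.5 − 50.5 = 3
x=124: ŷ = -6 + 0.5·124 = 56; r = 58 − 56 = 2
x=136: ŷ = -6 + 0.5·136 = 62; r = 59 − 62 = -3
x=159: ŷ = -6 + 0.5·159 = 73.5; r = 68.5 − 73.5 = -5
SSE = 9 + 25 + 1 + 25 + 25 + 9 + 4 + 9 + 25 = 132
s = √(132/7) = √18.8571 ≈ 4.342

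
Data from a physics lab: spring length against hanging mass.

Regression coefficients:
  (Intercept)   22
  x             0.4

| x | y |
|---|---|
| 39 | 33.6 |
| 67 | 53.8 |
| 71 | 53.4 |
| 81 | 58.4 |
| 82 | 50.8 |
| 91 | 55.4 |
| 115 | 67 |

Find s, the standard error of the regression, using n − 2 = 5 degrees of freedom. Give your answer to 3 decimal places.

x=39: ŷ = 22 + 0.4·39 = 37.6; e = 33.6 − 37.6 = -4
x=67: ŷ = 22 + 0.4·67 = 48.8; e = 53.8 − 48.8 = 5
x=71: ŷ = 22 + 0.4·71 = 50.4; e = 53.4 − 50.4 = 3
x=81: ŷ = 22 + 0.4·81 = 54.4; e = 58.4 − 54.4 = 4
x=82: ŷ = 22 + 0.4·82 = 54.8; e = 50.8 − 54.8 = -4
x=91: ŷ = 22 + 0.4·91 = 58.4; e = 55.4 − 58.4 = -3
x=115: ŷ = 22 + 0.4·115 = 68; e = 67 − 68 = -1
SSE = 16 + 25 + 9 + 16 + 16 + 9 + 1 = 92
s = √(92/5) = √18.4 ≈ 4.290

s = 4.290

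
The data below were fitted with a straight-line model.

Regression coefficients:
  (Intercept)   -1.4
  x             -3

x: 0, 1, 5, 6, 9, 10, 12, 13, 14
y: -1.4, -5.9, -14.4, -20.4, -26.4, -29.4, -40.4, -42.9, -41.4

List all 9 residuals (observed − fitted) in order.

x=0: ŷ = -1.4 − 3·0 = -1.4; r = -1.4 − (-1.4) = 0
x=1: ŷ = -1.4 − 3·1 = -4.4; r = -5.9 − (-4.4) = -1.5
x=5: ŷ = -1.4 − 3·5 = -16.4; r = -14.4 − (-16.4) = 2
x=6: ŷ = -1.4 − 3·6 = -19.4; r = -20.4 − (-19.4) = -1
x=9: ŷ = -1.4 − 3·9 = -28.4; r = -26.4 − (-28.4) = 2
x=10: ŷ = -1.4 − 3·10 = -31.4; r = -29.4 − (-31.4) = 2
x=12: ŷ = -1.4 − 3·12 = -37.4; r = -40.4 − (-37.4) = -3
x=13: ŷ = -1.4 − 3·13 = -40.4; r = -42.9 − (-40.4) = -2.5
x=14: ŷ = -1.4 − 3·14 = -43.4; r = -41.4 − (-43.4) = 2

0, -1.5, 2, -1, 2, 2, -3, -2.5, 2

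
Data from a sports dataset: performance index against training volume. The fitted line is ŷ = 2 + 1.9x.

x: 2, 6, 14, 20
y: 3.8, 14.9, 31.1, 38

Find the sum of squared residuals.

x=2: ŷ = 2 + 1.9·2 = 5.8; e = 3.8 − 5.8 = -2
x=6: ŷ = 2 + 1.9·6 = 13.4; e = 14.9 − 13.4 = 1.5
x=14: ŷ = 2 + 1.9·14 = 28.6; e = 31.1 − 28.6 = 2.5
x=20: ŷ = 2 + 1.9·20 = 40; e = 38 − 40 = -2
SSE = 4 + 2.25 + 6.25 + 4 = 16.5

SSE = 16.5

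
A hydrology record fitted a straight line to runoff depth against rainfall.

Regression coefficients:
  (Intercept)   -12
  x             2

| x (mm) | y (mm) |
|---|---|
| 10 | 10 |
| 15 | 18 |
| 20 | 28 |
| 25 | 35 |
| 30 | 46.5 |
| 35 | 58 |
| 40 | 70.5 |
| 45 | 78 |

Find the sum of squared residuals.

SSE = 21.5

x=10: ŷ = -12 + 2·10 = 8; e = 10 − 8 = 2
x=15: ŷ = -12 + 2·15 = 18; e = 18 − 18 = 0
x=20: ŷ = -12 + 2·20 = 28; e = 28 − 28 = 0
x=25: ŷ = -12 + 2·25 = 38; e = 35 − 38 = -3
x=30: ŷ = -12 + 2·30 = 48; e = 46.5 − 48 = -1.5
x=35: ŷ = -12 + 2·35 = 58; e = 58 − 58 = 0
x=40: ŷ = -12 + 2·40 = 68; e = 70.5 − 68 = 2.5
x=45: ŷ = -12 + 2·45 = 78; e = 78 − 78 = 0
SSE = 4 + 0 + 0 + 9 + 2.25 + 0 + 6.25 + 0 = 21.5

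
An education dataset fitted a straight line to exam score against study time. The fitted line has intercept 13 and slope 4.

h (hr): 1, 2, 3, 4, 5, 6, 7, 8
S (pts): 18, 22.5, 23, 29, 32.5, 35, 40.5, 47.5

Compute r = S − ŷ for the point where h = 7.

r = -0.5

ŷ = 13 + 4·7 = 41
r = 40.5 − 41 = -0.5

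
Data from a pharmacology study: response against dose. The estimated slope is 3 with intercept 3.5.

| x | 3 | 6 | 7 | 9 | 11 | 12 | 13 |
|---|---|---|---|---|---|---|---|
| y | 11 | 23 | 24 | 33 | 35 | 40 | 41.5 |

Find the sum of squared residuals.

SSE = 14.5

x=3: ŷ = 3.5 + 3·3 = 12.5; r = 11 − 12.5 = -1.5
x=6: ŷ = 3.5 + 3·6 = 21.5; r = 23 − 21.5 = 1.5
x=7: ŷ = 3.5 + 3·7 = 24.5; r = 24 − 24.5 = -0.5
x=9: ŷ = 3.5 + 3·9 = 30.5; r = 33 − 30.5 = 2.5
x=11: ŷ = 3.5 + 3·11 = 36.5; r = 35 − 36.5 = -1.5
x=12: ŷ = 3.5 + 3·12 = 39.5; r = 40 − 39.5 = 0.5
x=13: ŷ = 3.5 + 3·13 = 42.5; r = 41.5 − 42.5 = -1
SSE = 2.25 + 2.25 + 0.25 + 6.25 + 2.25 + 0.25 + 1 = 14.5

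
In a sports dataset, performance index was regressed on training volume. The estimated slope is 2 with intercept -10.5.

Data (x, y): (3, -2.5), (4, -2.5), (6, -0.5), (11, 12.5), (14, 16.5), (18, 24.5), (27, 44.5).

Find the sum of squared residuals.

SSE = 12

x=3: ŷ = -10.5 + 2·3 = -4.5; r = -2.5 − (-4.5) = 2
x=4: ŷ = -10.5 + 2·4 = -2.5; r = -2.5 − (-2.5) = 0
x=6: ŷ = -10.5 + 2·6 = 1.5; r = -0.5 − 1.5 = -2
x=11: ŷ = -10.5 + 2·11 = 11.5; r = 12.5 − 11.5 = 1
x=14: ŷ = -10.5 + 2·14 = 17.5; r = 16.5 − 17.5 = -1
x=18: ŷ = -10.5 + 2·18 = 25.5; r = 24.5 − 25.5 = -1
x=27: ŷ = -10.5 + 2·27 = 43.5; r = 44.5 − 43.5 = 1
SSE = 4 + 0 + 4 + 1 + 1 + 1 + 1 = 12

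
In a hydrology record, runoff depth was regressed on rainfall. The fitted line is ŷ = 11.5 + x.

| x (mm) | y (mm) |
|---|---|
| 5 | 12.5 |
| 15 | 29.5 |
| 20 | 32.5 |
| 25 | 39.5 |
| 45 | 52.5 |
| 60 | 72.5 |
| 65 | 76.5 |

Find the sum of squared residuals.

x=5: ŷ = 11.5 + 5 = 16.5; e = 12.5 − 16.5 = -4
x=15: ŷ = 11.5 + 15 = 26.5; e = 29.5 − 26.5 = 3
x=20: ŷ = 11.5 + 20 = 31.5; e = 32.5 − 31.5 = 1
x=25: ŷ = 11.5 + 25 = 36.5; e = 39.5 − 36.5 = 3
x=45: ŷ = 11.5 + 45 = 56.5; e = 52.5 − 56.5 = -4
x=60: ŷ = 11.5 + 60 = 71.5; e = 72.5 − 71.5 = 1
x=65: ŷ = 11.5 + 65 = 76.5; e = 76.5 − 76.5 = 0
SSE = 16 + 9 + 1 + 9 + 16 + 1 + 0 = 52

SSE = 52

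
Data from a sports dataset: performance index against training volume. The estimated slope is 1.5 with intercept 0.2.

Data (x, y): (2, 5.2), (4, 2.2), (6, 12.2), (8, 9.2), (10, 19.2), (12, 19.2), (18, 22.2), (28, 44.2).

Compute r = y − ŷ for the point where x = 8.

r = -3

ŷ = 0.2 + 1.5·8 = 12.2
r = 9.2 − 12.2 = -3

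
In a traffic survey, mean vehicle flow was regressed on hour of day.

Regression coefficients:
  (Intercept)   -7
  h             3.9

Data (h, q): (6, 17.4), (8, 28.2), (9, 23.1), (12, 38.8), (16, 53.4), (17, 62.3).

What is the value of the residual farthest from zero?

r = -5

h=6: ŷ = -7 + 3.9·6 = 16.4; r = 17.4 − 16.4 = 1
h=8: ŷ = -7 + 3.9·8 = 24.2; r = 28.2 − 24.2 = 4
h=9: ŷ = -7 + 3.9·9 = 28.1; r = 23.1 − 28.1 = -5
h=12: ŷ = -7 + 3.9·12 = 39.8; r = 38.8 − 39.8 = -1
h=16: ŷ = -7 + 3.9·16 = 55.4; r = 53.4 − 55.4 = -2
h=17: ŷ = -7 + 3.9·17 = 59.3; r = 62.3 − 59.3 = 3
Largest |r| is 5 at h = 9, residual -5.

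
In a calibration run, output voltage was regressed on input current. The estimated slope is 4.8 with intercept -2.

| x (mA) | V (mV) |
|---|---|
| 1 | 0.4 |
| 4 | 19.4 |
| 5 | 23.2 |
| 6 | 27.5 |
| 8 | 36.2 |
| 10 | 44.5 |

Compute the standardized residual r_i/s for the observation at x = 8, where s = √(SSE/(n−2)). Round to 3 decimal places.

-0.104

x=1: ŷ = -2 + 4.8·1 = 2.8; r = 0.4 − 2.8 = -2.4
x=4: ŷ = -2 + 4.8·4 = 17.2; r = 19.4 − 17.2 = 2.2
x=5: ŷ = -2 + 4.8·5 = 22; r = 23.2 − 22 = 1.2
x=6: ŷ = -2 + 4.8·6 = 26.8; r = 27.5 − 26.8 = 0.7
x=8: ŷ = -2 + 4.8·8 = 36.4; r = 36.2 − 36.4 = -0.2
x=10: ŷ = -2 + 4.8·10 = 46; r = 44.5 − 46 = -1.5
SSE = 5.76 + 4.84 + 1.44 + 0.49 + 0.04 + 2.25 = 14.82
s = √(14.82/4) = 1.92484
r/s = -0.2 / 1.92484 = -0.104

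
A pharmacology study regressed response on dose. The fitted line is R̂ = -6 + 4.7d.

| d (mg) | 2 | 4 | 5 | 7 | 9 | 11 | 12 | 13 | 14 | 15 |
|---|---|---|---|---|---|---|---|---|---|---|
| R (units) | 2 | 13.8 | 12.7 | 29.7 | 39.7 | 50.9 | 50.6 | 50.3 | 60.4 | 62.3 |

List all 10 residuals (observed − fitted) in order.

d=2: R̂ = -6 + 4.7·2 = 3.4; e = 2 − 3.4 = -1.4
d=4: R̂ = -6 + 4.7·4 = 12.8; e = 13.8 − 12.8 = 1
d=5: R̂ = -6 + 4.7·5 = 17.5; e = 12.7 − 17.5 = -4.8
d=7: R̂ = -6 + 4.7·7 = 26.9; e = 29.7 − 26.9 = 2.8
d=9: R̂ = -6 + 4.7·9 = 36.3; e = 39.7 − 36.3 = 3.4
d=11: R̂ = -6 + 4.7·11 = 45.7; e = 50.9 − 45.7 = 5.2
d=12: R̂ = -6 + 4.7·12 = 50.4; e = 50.6 − 50.4 = 0.2
d=13: R̂ = -6 + 4.7·13 = 55.1; e = 50.3 − 55.1 = -4.8
d=14: R̂ = -6 + 4.7·14 = 59.8; e = 60.4 − 59.8 = 0.6
d=15: R̂ = -6 + 4.7·15 = 64.5; e = 62.3 − 64.5 = -2.2

-1.4, 1, -4.8, 2.8, 3.4, 5.2, 0.2, -4.8, 0.6, -2.2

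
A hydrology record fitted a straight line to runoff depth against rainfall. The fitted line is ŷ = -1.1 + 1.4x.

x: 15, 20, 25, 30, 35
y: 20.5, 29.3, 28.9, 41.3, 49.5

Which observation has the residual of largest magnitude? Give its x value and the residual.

x=15: ŷ = -1.1 + 1.4·15 = 19.9; r = 20.5 − 19.9 = 0.6
x=20: ŷ = -1.1 + 1.4·20 = 26.9; r = 29.3 − 26.9 = 2.4
x=25: ŷ = -1.1 + 1.4·25 = 33.9; r = 28.9 − 33.9 = -5
x=30: ŷ = -1.1 + 1.4·30 = 40.9; r = 41.3 − 40.9 = 0.4
x=35: ŷ = -1.1 + 1.4·35 = 47.9; r = 49.5 − 47.9 = 1.6
Largest |r| is 5 at x = 25, residual -5.

x = 25, r = -5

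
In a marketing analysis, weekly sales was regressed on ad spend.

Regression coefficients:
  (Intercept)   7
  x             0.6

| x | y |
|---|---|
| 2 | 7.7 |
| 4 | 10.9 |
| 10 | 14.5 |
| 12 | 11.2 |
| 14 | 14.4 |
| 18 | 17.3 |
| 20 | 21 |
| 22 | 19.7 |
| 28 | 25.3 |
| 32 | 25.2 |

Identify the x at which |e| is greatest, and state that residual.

x = 12, e = -3

x=2: ŷ = 7 + 0.6·2 = 8.2; e = 7.7 − 8.2 = -0.5
x=4: ŷ = 7 + 0.6·4 = 9.4; e = 10.9 − 9.4 = 1.5
x=10: ŷ = 7 + 0.6·10 = 13; e = 14.5 − 13 = 1.5
x=12: ŷ = 7 + 0.6·12 = 14.2; e = 11.2 − 14.2 = -3
x=14: ŷ = 7 + 0.6·14 = 15.4; e = 14.4 − 15.4 = -1
x=18: ŷ = 7 + 0.6·18 = 17.8; e = 17.3 − 17.8 = -0.5
x=20: ŷ = 7 + 0.6·20 = 19; e = 21 − 19 = 2
x=22: ŷ = 7 + 0.6·22 = 20.2; e = 19.7 − 20.2 = -0.5
x=28: ŷ = 7 + 0.6·28 = 23.8; e = 25.3 − 23.8 = 1.5
x=32: ŷ = 7 + 0.6·32 = 26.2; e = 25.2 − 26.2 = -1
Largest |e| is 3 at x = 12, residual -3.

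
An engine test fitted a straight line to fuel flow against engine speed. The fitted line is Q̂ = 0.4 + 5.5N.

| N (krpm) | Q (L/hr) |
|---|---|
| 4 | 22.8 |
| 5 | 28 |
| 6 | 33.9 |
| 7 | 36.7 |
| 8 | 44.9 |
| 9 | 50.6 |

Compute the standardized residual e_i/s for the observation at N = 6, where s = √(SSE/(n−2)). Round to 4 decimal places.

0.4082

N=4: Q̂ = 0.4 + 5.5·4 = 22.4; e = 22.8 − 22.4 = 0.4
N=5: Q̂ = 0.4 + 5.5·5 = 27.9; e = 28 − 27.9 = 0.1
N=6: Q̂ = 0.4 + 5.5·6 = 33.4; e = 33.9 − 33.4 = 0.5
N=7: Q̂ = 0.4 + 5.5·7 = 38.9; e = 36.7 − 38.9 = -2.2
N=8: Q̂ = 0.4 + 5.5·8 = 44.4; e = 44.9 − 44.4 = 0.5
N=9: Q̂ = 0.4 + 5.5·9 = 49.9; e = 50.6 − 49.9 = 0.7
SSE = 0.16 + 0.01 + 0.25 + 4.84 + 0.25 + 0.49 = 6
s = √(6/4) = 1.22474
e/s = 0.5 / 1.22474 = 0.4082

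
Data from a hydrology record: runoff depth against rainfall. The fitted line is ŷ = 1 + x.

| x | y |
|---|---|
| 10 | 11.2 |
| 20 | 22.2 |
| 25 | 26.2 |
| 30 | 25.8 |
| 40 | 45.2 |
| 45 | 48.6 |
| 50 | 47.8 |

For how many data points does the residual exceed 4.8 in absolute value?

1

x=10: ŷ = 1 + 10 = 11; e = 11.2 − 11 = 0.2
x=20: ŷ = 1 + 20 = 21; e = 22.2 − 21 = 1.2
x=25: ŷ = 1 + 25 = 26; e = 26.2 − 26 = 0.2
x=30: ŷ = 1 + 30 = 31; e = 25.8 − 31 = -5.2
x=40: ŷ = 1 + 40 = 41; e = 45.2 − 41 = 4.2
x=45: ŷ = 1 + 45 = 46; e = 48.6 − 46 = 2.6
x=50: ŷ = 1 + 50 = 51; e = 47.8 − 51 = -3.2
|e| > 4.8: x=30 (|e|=5.2) → 1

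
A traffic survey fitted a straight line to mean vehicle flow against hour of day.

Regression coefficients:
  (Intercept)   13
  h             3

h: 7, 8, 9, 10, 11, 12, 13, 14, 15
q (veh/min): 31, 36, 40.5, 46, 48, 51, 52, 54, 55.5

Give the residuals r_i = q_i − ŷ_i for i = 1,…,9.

-3, -1, 0.5, 3, 2, 2, 0, -1, -2.5

h=7: ŷ = 13 + 3·7 = 34; r = 31 − 34 = -3
h=8: ŷ = 13 + 3·8 = 37; r = 36 − 37 = -1
h=9: ŷ = 13 + 3·9 = 40; r = 40.5 − 40 = 0.5
h=10: ŷ = 13 + 3·10 = 43; r = 46 − 43 = 3
h=11: ŷ = 13 + 3·11 = 46; r = 48 − 46 = 2
h=12: ŷ = 13 + 3·12 = 49; r = 51 − 49 = 2
h=13: ŷ = 13 + 3·13 = 52; r = 52 − 52 = 0
h=14: ŷ = 13 + 3·14 = 55; r = 54 − 55 = -1
h=15: ŷ = 13 + 3·15 = 58; r = 55.5 − 58 = -2.5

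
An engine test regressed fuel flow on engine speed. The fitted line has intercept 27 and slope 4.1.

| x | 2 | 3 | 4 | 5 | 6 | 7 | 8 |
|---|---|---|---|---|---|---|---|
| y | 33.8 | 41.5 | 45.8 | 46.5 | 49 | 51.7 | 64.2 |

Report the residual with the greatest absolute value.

e = 4.4

x=2: ŷ = 27 + 4.1·2 = 35.2; e = 33.8 − 35.2 = -1.4
x=3: ŷ = 27 + 4.1·3 = 39.3; e = 41.5 − 39.3 = 2.2
x=4: ŷ = 27 + 4.1·4 = 43.4; e = 45.8 − 43.4 = 2.4
x=5: ŷ = 27 + 4.1·5 = 47.5; e = 46.5 − 47.5 = -1
x=6: ŷ = 27 + 4.1·6 = 51.6; e = 49 − 51.6 = -2.6
x=7: ŷ = 27 + 4.1·7 = 55.7; e = 51.7 − 55.7 = -4
x=8: ŷ = 27 + 4.1·8 = 59.8; e = 64.2 − 59.8 = 4.4
Largest |e| is 4.4 at x = 8, residual 4.4.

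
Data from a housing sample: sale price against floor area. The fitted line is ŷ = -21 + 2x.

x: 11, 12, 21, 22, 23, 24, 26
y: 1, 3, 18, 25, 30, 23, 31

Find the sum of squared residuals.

SSE = 54

x=11: ŷ = -21 + 2·11 = 1; r = 1 − 1 = 0
x=12: ŷ = -21 + 2·12 = 3; r = 3 − 3 = 0
x=21: ŷ = -21 + 2·21 = 21; r = 18 − 21 = -3
x=22: ŷ = -21 + 2·22 = 23; r = 25 − 23 = 2
x=23: ŷ = -21 + 2·23 = 25; r = 30 − 25 = 5
x=24: ŷ = -21 + 2·24 = 27; r = 23 − 27 = -4
x=26: ŷ = -21 + 2·26 = 31; r = 31 − 31 = 0
SSE = 0 + 0 + 9 + 4 + 25 + 16 + 0 = 54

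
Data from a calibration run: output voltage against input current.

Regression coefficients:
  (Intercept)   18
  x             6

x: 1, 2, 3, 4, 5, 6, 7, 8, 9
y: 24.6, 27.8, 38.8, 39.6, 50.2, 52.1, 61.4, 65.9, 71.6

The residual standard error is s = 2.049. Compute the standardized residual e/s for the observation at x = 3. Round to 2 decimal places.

1.37

ŷ = 18 + 6·3 = 36
e = 38.8 − 36 = 2.8
e/s = 2.8 / 2.049 = 1.37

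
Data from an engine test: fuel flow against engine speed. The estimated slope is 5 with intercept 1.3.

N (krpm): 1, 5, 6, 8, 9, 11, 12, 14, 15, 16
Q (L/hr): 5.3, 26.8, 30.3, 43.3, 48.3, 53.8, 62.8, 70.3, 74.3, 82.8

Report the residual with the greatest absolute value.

r = -2.5

N=1: ŷ = 1.3 + 5·1 = 6.3; r = 5.3 − 6.3 = -1
N=5: ŷ = 1.3 + 5·5 = 26.3; r = 26.8 − 26.3 = 0.5
N=6: ŷ = 1.3 + 5·6 = 31.3; r = 30.3 − 31.3 = -1
N=8: ŷ = 1.3 + 5·8 = 41.3; r = 43.3 − 41.3 = 2
N=9: ŷ = 1.3 + 5·9 = 46.3; r = 48.3 − 46.3 = 2
N=11: ŷ = 1.3 + 5·11 = 56.3; r = 53.8 − 56.3 = -2.5
N=12: ŷ = 1.3 + 5·12 = 61.3; r = 62.8 − 61.3 = 1.5
N=14: ŷ = 1.3 + 5·14 = 71.3; r = 70.3 − 71.3 = -1
N=15: ŷ = 1.3 + 5·15 = 76.3; r = 74.3 − 76.3 = -2
N=16: ŷ = 1.3 + 5·16 = 81.3; r = 82.8 − 81.3 = 1.5
Largest |r| is 2.5 at N = 11, residual -2.5.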